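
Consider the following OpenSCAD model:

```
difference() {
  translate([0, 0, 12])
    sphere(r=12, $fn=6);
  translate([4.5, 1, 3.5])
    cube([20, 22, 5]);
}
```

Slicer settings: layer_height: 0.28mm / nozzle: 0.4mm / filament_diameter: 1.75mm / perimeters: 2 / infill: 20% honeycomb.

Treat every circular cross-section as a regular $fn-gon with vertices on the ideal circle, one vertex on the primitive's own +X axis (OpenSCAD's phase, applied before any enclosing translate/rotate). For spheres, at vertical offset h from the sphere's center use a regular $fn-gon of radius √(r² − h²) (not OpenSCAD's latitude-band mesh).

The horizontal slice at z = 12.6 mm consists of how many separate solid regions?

At z = 12.6 mm: the r=12 sphere contributes a regular 6-gon of circumradius √(12²−0.6²) = 11.985; the cube at (4.5, 1) is not intersected at this z (z outside [3.5, 8.5]); Taking the first minus the rest: none of the subtracted shapes is present at this height, so the r=12 sphere is unchanged — 1 connected region. The result has 1 disconnected region.

1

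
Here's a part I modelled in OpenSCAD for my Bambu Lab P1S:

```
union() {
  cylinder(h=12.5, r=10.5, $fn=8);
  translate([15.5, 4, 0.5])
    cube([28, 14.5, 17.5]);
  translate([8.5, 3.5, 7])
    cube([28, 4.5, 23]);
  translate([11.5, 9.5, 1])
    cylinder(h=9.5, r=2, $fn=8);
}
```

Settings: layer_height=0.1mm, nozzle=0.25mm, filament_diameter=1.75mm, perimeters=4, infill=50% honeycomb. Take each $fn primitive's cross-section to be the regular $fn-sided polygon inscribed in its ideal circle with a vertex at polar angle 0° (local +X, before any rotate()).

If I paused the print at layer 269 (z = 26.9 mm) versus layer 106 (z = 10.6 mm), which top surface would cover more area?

layer 106 (z = 10.6 mm)

Layer 269 (z = 26.9): the cylinder is absent (z outside [0, 12.5]); the cube at (15.5, 4) is absent (z outside [0.5, 18]); the cube at (8.5, 3.5) (footprint 28×4.5) is included at this height (area 126.00 mm²); the cylinder at (11.5, 9.5) is not intersected at this z (z outside [1, 10.5]); Merging all regions: only the 28×4.5 cube at (8.5, 3.5) is present, so the union is just that shape — area = 126.00 mm². So its area = 126.00 mm². Layer 106 (z = 10.6): the r=10.5 cylinder gives a regular 8-gon of circumradius 10.5 (constant along its height) (area = (8/2)·10.500²·sin(360°/8) = 311.83 mm²); the 28×14.5 cube at (15.5, 4) contributes its full rectangle (area 406.00 mm²); the cube at (8.5, 3.5) (footprint 28×4.5) is included at this height (area 126.00 mm²); the cylinder at (11.5, 9.5) does not reach this height (z outside [1, 10.5]); Combining (union): the regions partially overlap — summed areas 843.83 mm² minus the doubly-counted overlap 84.37 mm² gives 759.47 mm² — area = 759.47 mm². So its area = 759.47 mm². Layer 106 is larger (759.47 vs 126.00 mm²).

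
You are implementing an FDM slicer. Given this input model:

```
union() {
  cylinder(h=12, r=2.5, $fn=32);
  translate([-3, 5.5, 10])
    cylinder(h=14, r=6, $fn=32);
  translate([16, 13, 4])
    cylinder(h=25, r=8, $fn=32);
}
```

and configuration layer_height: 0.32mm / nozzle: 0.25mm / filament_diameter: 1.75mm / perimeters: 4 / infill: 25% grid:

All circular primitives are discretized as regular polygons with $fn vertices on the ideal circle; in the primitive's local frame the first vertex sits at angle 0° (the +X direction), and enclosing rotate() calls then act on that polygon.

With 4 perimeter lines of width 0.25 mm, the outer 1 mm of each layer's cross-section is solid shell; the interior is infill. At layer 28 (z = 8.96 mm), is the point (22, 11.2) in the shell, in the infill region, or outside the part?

At z = 8.96 mm: the cylinder: section is a regular 32-gon, circumradius r=2.5; the cylinder at (-3, 5.5) is not intersected at this z (z outside [10, 24]); the cylinder at (16, 13): section is a regular 32-gon, circumradius r=8; Taking the union: the 2 present regions are separate (no shared area or edge), so areas and boundary lengths simply add and each stays a separate island — 2 connected regions. Overall, the cross-section has 2 separate islands. The nearest boundary edge runs (23.85, 11.44)→(23.39, 9.94); distance from the point to it = 1.70 mm. (Shell/infill is judged within the island containing the point — the largest one.) The point is inside the cross-section and 1.70 mm from the nearest boundary — more than the 1 mm shell width (4 × 0.25), so it's in the infill interior.

infill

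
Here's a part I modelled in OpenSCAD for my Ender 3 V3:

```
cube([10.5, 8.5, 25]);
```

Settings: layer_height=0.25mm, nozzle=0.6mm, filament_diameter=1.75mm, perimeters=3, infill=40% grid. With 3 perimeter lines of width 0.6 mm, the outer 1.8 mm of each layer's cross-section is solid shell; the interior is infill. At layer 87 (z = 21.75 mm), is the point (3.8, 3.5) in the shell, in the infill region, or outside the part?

infill

At z = 21.75 mm: the cube (footprint 10.5×8.5) is included at this height. Overall, the cross-section is a single solid region. The nearest boundary edge runs (0.00, 0.00)→(10.50, 0.00); distance from the point to it = 3.50 mm. The point is inside the cross-section and 3.50 mm from the nearest boundary — more than the 1.8 mm shell width (3 × 0.6), so it's in the infill interior.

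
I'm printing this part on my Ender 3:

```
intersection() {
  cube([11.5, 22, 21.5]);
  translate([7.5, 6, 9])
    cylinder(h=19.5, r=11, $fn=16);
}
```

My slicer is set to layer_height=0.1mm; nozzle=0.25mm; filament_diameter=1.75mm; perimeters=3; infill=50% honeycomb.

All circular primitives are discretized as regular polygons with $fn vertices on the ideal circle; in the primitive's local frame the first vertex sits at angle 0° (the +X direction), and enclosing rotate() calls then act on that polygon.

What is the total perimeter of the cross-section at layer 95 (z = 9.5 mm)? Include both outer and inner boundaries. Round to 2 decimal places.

54.00 mm

At z = 9.5 mm: the 11.5×22 cube contributes its full rectangle (perimeter 67.00 mm); the cylinder at (7.5, 6): section is a regular 16-gon, circumradius r=11 (perimeter = 2·16·11.000·sin(180°/16) = 68.67 mm); Taking the intersection: the r=11 cylinder at (7.5, 6) partially overlaps the 11.5×22 cube; clipping to the common part keeps 185.77 mm² — boundary = 54.00 mm. Overall, the cross-section is a single solid region. Total boundary length (outer) = 54.00 mm.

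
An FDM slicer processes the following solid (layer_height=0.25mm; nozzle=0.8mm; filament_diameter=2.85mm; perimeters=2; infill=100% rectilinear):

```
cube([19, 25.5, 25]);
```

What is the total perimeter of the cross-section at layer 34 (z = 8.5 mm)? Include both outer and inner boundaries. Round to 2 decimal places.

89.00 mm

At z = 8.5 mm: the cube is present — its section is the full 19×25.5 rectangle (perimeter 89.00 mm). Overall, the cross-section is a single solid region. Total boundary length (outer) = 89.00 mm.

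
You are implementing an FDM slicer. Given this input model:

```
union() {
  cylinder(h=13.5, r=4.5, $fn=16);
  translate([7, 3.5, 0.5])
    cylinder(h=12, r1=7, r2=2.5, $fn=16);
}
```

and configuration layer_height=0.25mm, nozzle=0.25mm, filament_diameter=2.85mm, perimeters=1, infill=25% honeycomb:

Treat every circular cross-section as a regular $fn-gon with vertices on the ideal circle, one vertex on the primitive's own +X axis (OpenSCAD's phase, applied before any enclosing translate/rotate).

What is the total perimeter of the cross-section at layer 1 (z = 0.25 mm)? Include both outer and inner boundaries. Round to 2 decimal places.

At z = 0.25 mm: the cylinder: section is a regular 16-gon, circumradius r=4.5 (perimeter = 2·16·4.500·sin(180°/16) = 28.09 mm); the cone at (7, 3.5) is absent (z outside [0.5, 12.5]); Combining (union): only the r=4.5 cylinder is present, so the union is just that shape — boundary = 28.09 mm. Overall, the cross-section is a single solid region. Total boundary length (outer) = 28.09 mm.

28.09 mm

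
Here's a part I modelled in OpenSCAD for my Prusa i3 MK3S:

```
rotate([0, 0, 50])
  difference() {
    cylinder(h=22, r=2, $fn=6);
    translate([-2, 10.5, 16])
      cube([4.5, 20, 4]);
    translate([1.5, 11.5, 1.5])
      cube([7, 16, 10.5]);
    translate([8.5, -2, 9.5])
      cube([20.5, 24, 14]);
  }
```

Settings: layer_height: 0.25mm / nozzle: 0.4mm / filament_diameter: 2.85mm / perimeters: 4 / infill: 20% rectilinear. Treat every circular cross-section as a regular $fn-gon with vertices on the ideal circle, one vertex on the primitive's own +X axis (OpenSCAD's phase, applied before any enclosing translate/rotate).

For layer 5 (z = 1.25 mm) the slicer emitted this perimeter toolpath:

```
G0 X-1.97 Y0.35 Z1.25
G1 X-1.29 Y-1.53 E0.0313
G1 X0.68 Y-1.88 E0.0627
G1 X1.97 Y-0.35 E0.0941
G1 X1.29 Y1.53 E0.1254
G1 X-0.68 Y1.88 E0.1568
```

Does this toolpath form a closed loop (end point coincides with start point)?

no

Start point (G0): (-1.97, 0.35). End point (last G1): the path does not return to the start — open.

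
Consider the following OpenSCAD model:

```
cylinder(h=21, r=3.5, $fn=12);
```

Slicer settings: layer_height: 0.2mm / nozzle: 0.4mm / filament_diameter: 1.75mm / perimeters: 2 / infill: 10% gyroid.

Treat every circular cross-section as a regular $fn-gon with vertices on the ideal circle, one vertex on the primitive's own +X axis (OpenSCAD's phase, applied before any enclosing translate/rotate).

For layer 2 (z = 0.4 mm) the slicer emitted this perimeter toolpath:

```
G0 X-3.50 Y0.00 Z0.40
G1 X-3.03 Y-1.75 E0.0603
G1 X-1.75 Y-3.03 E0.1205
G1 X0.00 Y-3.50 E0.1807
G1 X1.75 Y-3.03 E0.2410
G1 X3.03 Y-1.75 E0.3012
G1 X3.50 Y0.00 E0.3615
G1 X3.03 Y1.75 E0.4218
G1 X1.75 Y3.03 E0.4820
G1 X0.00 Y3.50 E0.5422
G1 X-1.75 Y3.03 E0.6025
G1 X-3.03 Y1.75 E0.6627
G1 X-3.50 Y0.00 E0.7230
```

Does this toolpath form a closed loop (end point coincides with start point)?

Start point (G0): (-3.50, 0.00). End point (last G1): the path returns to the start — closed.

yes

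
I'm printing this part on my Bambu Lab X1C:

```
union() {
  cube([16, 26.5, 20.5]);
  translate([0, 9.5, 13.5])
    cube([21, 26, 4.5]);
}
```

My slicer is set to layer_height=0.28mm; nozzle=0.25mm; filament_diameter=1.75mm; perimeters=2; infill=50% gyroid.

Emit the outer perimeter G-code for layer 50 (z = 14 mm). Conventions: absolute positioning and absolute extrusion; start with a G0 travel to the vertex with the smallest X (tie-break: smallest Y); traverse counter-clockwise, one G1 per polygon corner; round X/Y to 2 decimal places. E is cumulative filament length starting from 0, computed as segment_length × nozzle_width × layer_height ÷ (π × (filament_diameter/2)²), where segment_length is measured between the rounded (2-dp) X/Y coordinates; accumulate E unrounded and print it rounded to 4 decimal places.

G0 X0.00 Y0.00 Z14.00
G1 X16.00 Y0.00 E0.4656
G1 X16.00 Y9.50 E0.7421
G1 X21.00 Y9.50 E0.8876
G1 X21.00 Y35.50 E1.6443
G1 X0.00 Y35.50 E2.2555
G1 X0.00 Y0.00 E3.2886

At z = 14 mm: the cube (footprint 16×26.5) is included at this height; the cube at (0, 9.5) (footprint 21×26) is included at this height; Taking the union: the regions partially overlap (shared area 272.00 mm²), so overlapping operands fuse into one piece — 1 connected region. The outline is a single polygon with 6 vertices. Extrusion per mm of travel: 0.25 × 0.28 / (π × 0.875²) = 0.029103. Accumulating E over each segment gives final E = 3.2886.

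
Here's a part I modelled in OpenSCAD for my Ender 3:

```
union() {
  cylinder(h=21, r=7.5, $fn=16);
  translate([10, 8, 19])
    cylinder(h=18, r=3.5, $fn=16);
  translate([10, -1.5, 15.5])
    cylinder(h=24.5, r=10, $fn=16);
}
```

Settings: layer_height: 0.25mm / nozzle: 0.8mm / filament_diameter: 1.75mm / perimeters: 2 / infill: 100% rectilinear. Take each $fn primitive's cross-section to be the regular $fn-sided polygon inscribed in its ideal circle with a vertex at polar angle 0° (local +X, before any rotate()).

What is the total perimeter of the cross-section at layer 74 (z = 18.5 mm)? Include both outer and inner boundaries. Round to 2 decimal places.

At z = 18.5 mm: the cylinder: section is a regular 16-gon, circumradius r=7.5 (perimeter = 2·16·7.500·sin(180°/16) = 46.82 mm); the cylinder at (10, 8) is absent (z outside [19, 37]); the r=10 cylinder at (10, -1.5) gives a regular 16-gon of circumradius 10 (constant along its height) (perimeter = 2·16·10.000·sin(180°/16) = 62.43 mm); Taking the union: the regions partially overlap (shared area 68.96 mm²), so the edge portions inside another operand are dropped and the merged outline is re-measured after clipping — boundary = 76.98 mm. Overall, the cross-section is a single solid region. Total boundary length (outer) = 76.98 mm.

76.98 mm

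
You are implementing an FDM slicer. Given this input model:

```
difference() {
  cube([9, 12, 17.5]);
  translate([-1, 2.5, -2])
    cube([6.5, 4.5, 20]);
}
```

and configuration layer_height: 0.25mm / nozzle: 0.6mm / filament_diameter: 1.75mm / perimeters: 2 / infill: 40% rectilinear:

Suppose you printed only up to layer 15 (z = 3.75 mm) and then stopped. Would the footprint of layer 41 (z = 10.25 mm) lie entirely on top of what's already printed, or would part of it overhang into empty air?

Compare the two slices. At z = 3.75: the 9×12 cube contributes its full rectangle (area 108.00 mm²); the 6.5×4.5 cube at (-1, 2.5) contributes its full rectangle (area 29.25 mm²); After the difference (first − rest): starting from the 9×12 cube (108.00 mm²), the 6.5×4.5 cube at (-1, 2.5) partially overlaps it — only the 24.75 mm² overlap (of its 29.25 mm²) is removed, clipping the outline — area = 83.25 mm². At z = 10.25: the cube (footprint 9×12) is included at this height (area 108.00 mm²); the cube at (-1, 2.5) (footprint 6.5×4.5) is included at this height (area 29.25 mm²); Subtracting the remaining from the first: starting from the 9×12 cube (108.00 mm²), the 6.5×4.5 cube at (-1, 2.5) partially overlaps it — only the 24.75 mm² overlap (of its 29.25 mm²) is removed, clipping the outline — area = 83.25 mm². Checking containment: the cross-section at z = 10.25 is a subset of the cross-section at z = 3.75.

entirely on top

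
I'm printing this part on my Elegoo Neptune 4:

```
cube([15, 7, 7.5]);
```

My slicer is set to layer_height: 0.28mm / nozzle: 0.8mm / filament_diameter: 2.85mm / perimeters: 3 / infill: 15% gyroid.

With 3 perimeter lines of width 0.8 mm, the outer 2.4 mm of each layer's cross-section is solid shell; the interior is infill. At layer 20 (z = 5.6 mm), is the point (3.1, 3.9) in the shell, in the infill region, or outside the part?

At z = 5.6 mm: the cube is present — its section is the full 15×7 rectangle. Overall, the cross-section is a single solid region. The nearest boundary edge runs (15.00, 7.00)→(0.00, 7.00); distance from the point to it = 3.10 mm. The point is inside the cross-section and 3.10 mm from the nearest boundary — more than the 2.4 mm shell width (3 × 0.8), so it's in the infill interior.

infill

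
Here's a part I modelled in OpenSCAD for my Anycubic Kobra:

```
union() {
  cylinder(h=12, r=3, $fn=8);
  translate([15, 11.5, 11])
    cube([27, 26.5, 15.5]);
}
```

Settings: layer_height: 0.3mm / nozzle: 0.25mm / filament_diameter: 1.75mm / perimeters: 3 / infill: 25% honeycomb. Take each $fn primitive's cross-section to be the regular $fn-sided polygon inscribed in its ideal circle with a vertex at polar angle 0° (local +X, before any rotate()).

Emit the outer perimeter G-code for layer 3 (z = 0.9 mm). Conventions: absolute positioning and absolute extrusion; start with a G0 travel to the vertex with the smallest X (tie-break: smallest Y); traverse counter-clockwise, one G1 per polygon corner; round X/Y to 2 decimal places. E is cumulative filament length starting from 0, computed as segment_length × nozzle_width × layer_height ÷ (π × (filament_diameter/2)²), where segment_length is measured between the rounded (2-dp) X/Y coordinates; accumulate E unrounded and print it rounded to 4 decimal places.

G0 X-3.00 Y0.00 Z0.90
G1 X-2.12 Y-2.12 E0.0716
G1 X0.00 Y-3.00 E0.1431
G1 X2.12 Y-2.12 E0.2147
G1 X3.00 Y0.00 E0.2863
G1 X2.12 Y2.12 E0.3579
G1 X0.00 Y3.00 E0.4294
G1 X-2.12 Y2.12 E0.5010
G1 X-3.00 Y0.00 E0.5726

At z = 0.9 mm: the r=3 cylinder gives a regular 8-gon of circumradius 3 (constant along its height); the cube at (15, 11.5) does not reach this height (z outside [11, 26.5]); Merging all regions: only the r=3 cylinder is present, so the union is just that shape — 1 connected region. The outline is a single polygon with 8 vertices. Extrusion per mm of travel: 0.25 × 0.3 / (π × 0.875²) = 0.031181. Accumulating E over each segment gives final E = 0.5726.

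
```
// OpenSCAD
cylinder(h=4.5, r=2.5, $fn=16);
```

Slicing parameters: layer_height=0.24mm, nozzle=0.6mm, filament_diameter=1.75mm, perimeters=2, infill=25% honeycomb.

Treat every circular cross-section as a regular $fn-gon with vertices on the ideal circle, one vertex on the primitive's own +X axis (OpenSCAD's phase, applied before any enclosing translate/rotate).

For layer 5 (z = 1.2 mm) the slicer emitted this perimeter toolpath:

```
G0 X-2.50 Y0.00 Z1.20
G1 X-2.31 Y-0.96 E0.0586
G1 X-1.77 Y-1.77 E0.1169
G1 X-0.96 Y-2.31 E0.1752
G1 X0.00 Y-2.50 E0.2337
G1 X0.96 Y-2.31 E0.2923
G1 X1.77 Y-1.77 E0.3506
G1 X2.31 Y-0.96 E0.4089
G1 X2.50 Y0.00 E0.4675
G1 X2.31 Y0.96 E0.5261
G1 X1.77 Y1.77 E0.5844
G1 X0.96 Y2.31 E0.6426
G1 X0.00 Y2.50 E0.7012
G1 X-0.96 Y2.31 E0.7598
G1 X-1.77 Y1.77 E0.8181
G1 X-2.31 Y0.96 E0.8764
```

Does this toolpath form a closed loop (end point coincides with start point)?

no

Start point (G0): (-2.50, 0.00). End point (last G1): the path does not return to the start — open.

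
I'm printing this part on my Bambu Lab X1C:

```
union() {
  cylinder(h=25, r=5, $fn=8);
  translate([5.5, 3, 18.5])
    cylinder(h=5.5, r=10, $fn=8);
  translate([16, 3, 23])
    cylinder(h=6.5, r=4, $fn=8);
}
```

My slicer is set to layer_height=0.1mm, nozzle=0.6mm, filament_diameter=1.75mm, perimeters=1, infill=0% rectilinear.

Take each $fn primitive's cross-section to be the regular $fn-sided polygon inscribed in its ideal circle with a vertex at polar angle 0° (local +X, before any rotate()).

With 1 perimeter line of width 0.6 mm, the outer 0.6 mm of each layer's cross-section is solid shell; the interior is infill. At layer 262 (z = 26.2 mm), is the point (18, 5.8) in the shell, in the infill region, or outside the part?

At z = 26.2 mm: the cylinder is absent (z outside [0, 25]); the cylinder at (5.5, 3) is absent (z outside [18.5, 24]); the r=4 cylinder at (16, 3) contributes a regular 8-gon of circumradius 4; Taking the union: only the r=4 cylinder at (16, 3) is present, so the union is just that shape — 1 connected region. Overall, the cross-section is a single solid region. The nearest boundary edge runs (18.83, 5.83)→(16.00, 7.00); distance from the point to it = 0.34 mm. The point is inside the cross-section, 0.34 mm from the nearest boundary — within the 0.6 mm shell band (1 × 0.6).

shell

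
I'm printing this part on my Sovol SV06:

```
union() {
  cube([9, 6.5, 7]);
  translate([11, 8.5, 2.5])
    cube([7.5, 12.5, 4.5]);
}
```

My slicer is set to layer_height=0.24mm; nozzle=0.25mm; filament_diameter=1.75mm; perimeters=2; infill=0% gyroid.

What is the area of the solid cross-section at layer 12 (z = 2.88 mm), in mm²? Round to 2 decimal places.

At z = 2.88 mm: the cube is present — its section is the full 9×6.5 rectangle (area 58.50 mm²); the 7.5×12.5 cube at (11, 8.5) contributes its full rectangle (area 93.75 mm²); Combining (union): the 2 present regions are separate (no shared area or edge), so areas and boundary lengths simply add and each stays a separate island — area = 152.25 mm². Overall, the cross-section has 2 separate islands. Net area = 152.25 mm².

152.25 mm²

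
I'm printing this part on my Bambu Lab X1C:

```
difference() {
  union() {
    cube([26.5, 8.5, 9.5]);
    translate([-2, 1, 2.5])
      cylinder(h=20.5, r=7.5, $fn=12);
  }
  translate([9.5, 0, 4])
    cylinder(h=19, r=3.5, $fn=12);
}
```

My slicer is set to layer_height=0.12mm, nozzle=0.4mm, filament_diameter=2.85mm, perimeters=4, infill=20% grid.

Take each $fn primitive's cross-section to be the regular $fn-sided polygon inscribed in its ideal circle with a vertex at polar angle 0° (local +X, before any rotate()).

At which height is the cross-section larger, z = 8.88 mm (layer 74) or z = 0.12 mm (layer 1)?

layer 74 (z = 8.88 mm)

Layer 74 (z = 8.88): the cube (footprint 26.5×8.5) is included at this height (area 225.25 mm²); the cylinder at (-2, 1): section is a regular 12-gon, circumradius r=7.5 (area = (12/2)·7.500²·sin(360°/12) = 168.75 mm²); Taking the union: the regions partially overlap — summed areas 394.00 mm² minus the doubly-counted overlap 33.09 mm² gives 360.91 mm² — area = 360.91 mm²; the r=3.5 cylinder at (9.5, 0) gives a regular 12-gon of circumradius 3.5 (constant along its height) (area = (12/2)·3.500²·sin(360°/12) = 36.75 mm²); Subtracting the remaining from the first: starting from the result so far (360.91 mm²), the r=3.5 cylinder at (9.5, 0) partially overlaps it — only the 18.38 mm² overlap (of its 36.75 mm²) is removed, clipping the outline — area = 342.54 mm². So its area = 342.54 mm². Layer 1 (z = 0.12): the cube (footprint 26.5×8.5) is included at this height (area 225.25 mm²); the cylinder at (-2, 1) is not intersected at this z (z outside [2.5, 23]); Taking the union: only the 26.5×8.5 cube is present, so the union is just that shape — area = 225.25 mm²; the cylinder at (9.5, 0) is not intersected at this z (z outside [4, 23]); Taking the first minus the rest: none of the subtracted shapes is present at this height, so the result so far is unchanged — area = 225.25 mm². So its area = 225.25 mm². Layer 74 is larger (342.54 vs 225.25 mm²).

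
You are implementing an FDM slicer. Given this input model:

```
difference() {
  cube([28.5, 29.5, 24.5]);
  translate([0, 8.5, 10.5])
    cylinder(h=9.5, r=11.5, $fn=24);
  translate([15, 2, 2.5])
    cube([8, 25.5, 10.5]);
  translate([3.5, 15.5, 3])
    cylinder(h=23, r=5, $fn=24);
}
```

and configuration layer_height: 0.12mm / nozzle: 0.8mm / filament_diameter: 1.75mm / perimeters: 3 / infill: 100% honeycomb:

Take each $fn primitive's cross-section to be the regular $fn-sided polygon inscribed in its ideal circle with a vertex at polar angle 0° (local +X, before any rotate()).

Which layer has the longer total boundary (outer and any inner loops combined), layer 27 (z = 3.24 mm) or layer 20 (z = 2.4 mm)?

Layer 27 (z = 3.24): the 28.5×29.5 cube contributes its full rectangle (perimeter 116.00 mm); the cylinder at (0, 8.5) does not reach this height (z outside [10.5, 20]); the cube at (15, 2) (footprint 8×25.5) is included at this height (perimeter 67.00 mm); the r=5 cylinder at (3.5, 15.5) contributes a regular 24-gon of circumradius 5 (perimeter = 2·24·5.000·sin(180°/24) = 31.33 mm); After the difference (first − rest): starting from the 28.5×29.5 cube, the 8×25.5 cube at (15, 2) lies wholly inside it (removes its full 204.00 mm² and its 67.00 mm outline becomes a hole wall); the r=5 cylinder at (3.5, 15.5) partially overlaps it — only the 70.48 mm² overlap (of its 77.65 mm²) is removed, clipping the outline — boundary (outer + 1 inner loop) = 199.28 mm. So its perimeter = 199.28 mm. Layer 20 (z = 2.4): the 28.5×29.5 cube contributes its full rectangle (perimeter 116.00 mm); the cylinder at (0, 8.5) is absent (z outside [10.5, 20]); the cube at (15, 2) does not reach this height (z outside [2.5, 13]); the cylinder at (3.5, 15.5) does not reach this height (z outside [3, 26]); After the difference (first − rest): none of the subtracted shapes is present at this height, so the 28.5×29.5 cube is unchanged — boundary = 116.00 mm. So its perimeter = 116.00 mm. Layer 27 is larger (199.28 vs 116.00 mm).

layer 27 (z = 3.24 mm)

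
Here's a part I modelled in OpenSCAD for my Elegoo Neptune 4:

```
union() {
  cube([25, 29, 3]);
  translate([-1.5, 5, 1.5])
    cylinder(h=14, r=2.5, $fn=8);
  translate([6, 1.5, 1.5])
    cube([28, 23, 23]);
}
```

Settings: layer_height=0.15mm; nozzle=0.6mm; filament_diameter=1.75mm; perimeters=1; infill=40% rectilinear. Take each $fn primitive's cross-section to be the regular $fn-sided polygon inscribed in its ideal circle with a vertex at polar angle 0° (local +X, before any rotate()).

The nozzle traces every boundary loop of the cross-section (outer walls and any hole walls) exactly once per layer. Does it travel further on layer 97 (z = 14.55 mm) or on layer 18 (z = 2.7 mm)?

layer 18 (z = 2.7 mm)

Layer 97 (z = 14.55): the cube is not intersected at this z (z outside [0, 3]); the r=2.5 cylinder at (-1.5, 5) gives a regular 8-gon of circumradius 2.5 (constant along its height) (perimeter = 2·8·2.500·sin(180°/8) = 15.31 mm); the 28×23 cube at (6, 1.5) contributes its full rectangle (perimeter 102.00 mm); Combining (union): the 2 present regions are separate (no shared area or edge), so areas and boundary lengths simply add and each stays a separate island — boundary = 117.31 mm. So its perimeter = 117.31 mm. Layer 18 (z = 2.7): the 25×29 cube contributes its full rectangle (perimeter 108.00 mm); the r=2.5 cylinder at (-1.5, 5) contributes a regular 8-gon of circumradius 2.5 (perimeter = 2·8·2.500·sin(180°/8) = 15.31 mm); the 28×23 cube at (6, 1.5) contributes its full rectangle (perimeter 102.00 mm); Merging all regions: the regions partially overlap (shared area 439.27 mm²), so the edge portions inside another operand are dropped and the merged outline is re-measured after clipping — boundary = 133.14 mm. So its perimeter = 133.14 mm. Layer 18 is larger (133.14 vs 117.31 mm).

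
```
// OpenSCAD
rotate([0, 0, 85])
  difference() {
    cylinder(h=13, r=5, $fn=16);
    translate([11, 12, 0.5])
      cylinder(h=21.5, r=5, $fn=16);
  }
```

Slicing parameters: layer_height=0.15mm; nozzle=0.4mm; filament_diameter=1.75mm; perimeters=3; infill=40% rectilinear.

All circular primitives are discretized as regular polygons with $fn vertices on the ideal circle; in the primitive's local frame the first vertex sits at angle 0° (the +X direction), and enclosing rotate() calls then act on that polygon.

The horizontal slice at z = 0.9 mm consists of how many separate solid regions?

1

At z = 0.9 mm: the cylinder: section is a regular 16-gon, circumradius r=5; the r=5 cylinder at (11, 12) contributes a regular 16-gon of circumradius 5; Taking the first minus the rest: starting from the r=5 cylinder, the r=5 cylinder at (11, 12) misses the remaining region (no effect) — 1 connected region; (whole slice rotated 85° about Z — lengths, areas and connectivity unchanged). The result has 1 disconnected region.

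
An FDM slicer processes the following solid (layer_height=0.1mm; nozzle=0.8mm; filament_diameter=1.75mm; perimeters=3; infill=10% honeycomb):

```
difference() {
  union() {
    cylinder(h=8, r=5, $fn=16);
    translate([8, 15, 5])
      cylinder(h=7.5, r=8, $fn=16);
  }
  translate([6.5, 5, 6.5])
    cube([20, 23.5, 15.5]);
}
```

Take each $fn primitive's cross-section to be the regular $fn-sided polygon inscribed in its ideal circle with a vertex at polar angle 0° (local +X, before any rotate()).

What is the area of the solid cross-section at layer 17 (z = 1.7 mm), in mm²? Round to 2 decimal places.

At z = 1.7 mm: the cylinder: section is a regular 16-gon, circumradius r=5 (area = (16/2)·5.000²·sin(360°/16) = 76.54 mm²); the cylinder at (8, 15) is absent (z outside [5, 12.5]); Taking the union: only the r=5 cylinder is present, so the union is just that shape — area = 76.54 mm²; the cube at (6.5, 5) is absent (z outside [6.5, 22]); Subtracting the remaining from the first: none of the subtracted shapes is present at this height, so that combined region is unchanged — area = 76.54 mm². Overall, the cross-section is a single solid region. Net area = 76.54 mm².

76.54 mm²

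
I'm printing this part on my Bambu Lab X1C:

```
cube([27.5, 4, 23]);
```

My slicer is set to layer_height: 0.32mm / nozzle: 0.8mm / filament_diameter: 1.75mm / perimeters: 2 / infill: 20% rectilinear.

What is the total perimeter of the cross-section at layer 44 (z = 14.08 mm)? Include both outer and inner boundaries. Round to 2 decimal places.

At z = 14.08 mm: the cube is present — its section is the full 27.5×4 rectangle (perimeter 63.00 mm). Overall, the cross-section is a single solid region. Total boundary length (outer) = 63.00 mm.

63.00 mm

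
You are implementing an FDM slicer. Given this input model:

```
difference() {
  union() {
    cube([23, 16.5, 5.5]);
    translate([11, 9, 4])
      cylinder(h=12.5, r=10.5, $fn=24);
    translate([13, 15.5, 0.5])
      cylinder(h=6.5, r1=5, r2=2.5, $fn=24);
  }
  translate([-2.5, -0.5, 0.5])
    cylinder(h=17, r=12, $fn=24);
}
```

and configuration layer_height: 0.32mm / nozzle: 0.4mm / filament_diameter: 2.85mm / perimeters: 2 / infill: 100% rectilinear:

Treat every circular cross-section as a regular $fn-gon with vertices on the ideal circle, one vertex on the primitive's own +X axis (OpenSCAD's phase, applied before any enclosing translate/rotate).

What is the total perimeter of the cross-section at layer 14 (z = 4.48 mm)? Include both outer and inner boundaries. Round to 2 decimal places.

At z = 4.48 mm: the cube (footprint 23×16.5) is included at this height (perimeter 79.00 mm); the r=10.5 cylinder at (11, 9) contributes a regular 24-gon of circumradius 10.5 (perimeter = 2·24·10.500·sin(180°/24) = 65.79 mm); the cone at (13, 15.5): at t=0.612 of its height the radius interpolates to r₁+(r₂−r₁)t = 3.469, giving a regular 24-gon of that circumradius (perimeter = 2·24·3.469·sin(180°/24) = 21.74 mm); Merging all regions: the regions partially overlap (shared area 340.11 mm²), so the edge portions inside another operand are dropped and the merged outline is re-measured after clipping — boundary = 81.07 mm; the r=12 cylinder at (-2.5, -0.5) contributes a regular 24-gon of circumradius 12 (perimeter = 2·24·12.000·sin(180°/24) = 75.18 mm); After the difference (first − rest): starting from the result so far, the r=12 cylinder at (-2.5, -0.5) partially overlaps it — only the 80.49 mm² overlap (of its 447.24 mm²) is removed, clipping the outline — boundary = 77.33 mm. Overall, the cross-section is a single solid region. Total boundary length (outer) = 77.33 mm.

77.33 mm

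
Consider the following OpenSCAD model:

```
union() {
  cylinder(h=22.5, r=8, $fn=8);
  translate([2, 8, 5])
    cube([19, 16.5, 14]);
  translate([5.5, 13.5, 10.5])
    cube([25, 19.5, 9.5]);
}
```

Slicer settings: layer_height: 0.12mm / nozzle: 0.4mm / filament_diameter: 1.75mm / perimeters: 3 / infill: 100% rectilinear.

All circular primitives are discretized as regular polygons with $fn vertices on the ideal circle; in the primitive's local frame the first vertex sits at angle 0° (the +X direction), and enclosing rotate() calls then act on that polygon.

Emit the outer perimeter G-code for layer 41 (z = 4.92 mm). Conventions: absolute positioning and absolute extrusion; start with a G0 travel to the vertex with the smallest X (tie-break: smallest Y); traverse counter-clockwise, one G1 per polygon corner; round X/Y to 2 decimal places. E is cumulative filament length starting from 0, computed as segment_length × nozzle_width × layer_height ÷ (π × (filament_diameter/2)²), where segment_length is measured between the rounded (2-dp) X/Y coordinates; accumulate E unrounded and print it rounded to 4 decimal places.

At z = 4.92 mm: the r=8 cylinder gives a regular 8-gon of circumradius 8 (constant along its height); the cube at (2, 8) is absent (z outside [5, 19]); the cube at (5.5, 13.5) does not reach this height (z outside [10.5, 20]); Taking the union: only the r=8 cylinder is present, so the union is just that shape — 1 connected region. The outline is a single polygon with 8 vertices. Extrusion per mm of travel: 0.4 × 0.12 / (π × 0.875²) = 0.019956. Accumulating E over each segment gives final E = 0.9778.

G0 X-8.00 Y0.00 Z4.92
G1 X-5.66 Y-5.66 E0.1222
G1 X0.00 Y-8.00 E0.2444
G1 X5.66 Y-5.66 E0.3667
G1 X8.00 Y0.00 E0.4889
G1 X5.66 Y5.66 E0.6111
G1 X0.00 Y8.00 E0.7333
G1 X-5.66 Y5.66 E0.8556
G1 X-8.00 Y0.00 E0.9778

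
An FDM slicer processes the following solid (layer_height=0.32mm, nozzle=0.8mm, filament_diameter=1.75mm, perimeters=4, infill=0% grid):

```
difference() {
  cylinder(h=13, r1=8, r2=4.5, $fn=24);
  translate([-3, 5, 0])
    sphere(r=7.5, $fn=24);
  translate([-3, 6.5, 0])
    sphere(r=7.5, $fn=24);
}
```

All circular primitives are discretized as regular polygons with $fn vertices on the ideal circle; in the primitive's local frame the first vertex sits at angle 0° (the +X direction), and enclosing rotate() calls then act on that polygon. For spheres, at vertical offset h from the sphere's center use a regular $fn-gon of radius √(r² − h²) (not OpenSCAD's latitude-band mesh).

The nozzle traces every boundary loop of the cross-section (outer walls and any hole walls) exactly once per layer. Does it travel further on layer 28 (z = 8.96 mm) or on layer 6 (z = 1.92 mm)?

layer 6 (z = 1.92 mm)

Layer 28 (z = 8.96): the cone: at t=0.689 of its height the radius interpolates to r₁+(r₂−r₁)t = 5.588, giving a regular 24-gon of that circumradius (perimeter = 2·24·5.588·sin(180°/24) = 35.01 mm); the sphere at (-3, 5) is absent (|z−center|=8.960 > r=7.5); the sphere at (-3, 6.5) is absent (|z−center|=8.960 > r=7.5); After the difference (first − rest): none of the subtracted shapes is present at this height, so the cone is unchanged — boundary = 35.01 mm. So its perimeter = 35.01 mm. Layer 6 (z = 1.92): the cone: at t=0.148 of its height the radius interpolates to r₁+(r₂−r₁)t = 7.483, giving a regular 24-gon of that circumradius (perimeter = 2·24·7.483·sin(180°/24) = 46.88 mm); the sphere at (-3, 5): section is a regular 24-gon, circumradius = √(r²−h²) = √(7.5²−1.92²) = 7.250 (perimeter = 2·24·7.250·sin(180°/24) = 45.42 mm); the r=7.5 sphere at (-3, 6.5) contributes a regular 24-gon of circumradius √(7.5²−1.92²) = 7.250 (perimeter = 2·24·7.250·sin(180°/24) = 45.42 mm); Taking the first minus the rest: starting from the cone, the r=7.5 sphere at (-3, 5) partially overlaps it — only the 85.41 mm² overlap (of its 163.25 mm²) is removed, clipping the outline; the r=7.5 sphere at (-3, 6.5) partially overlaps it — only the 0.02 mm² overlap (of its 163.25 mm²) is removed, clipping the outline — boundary = 47.23 mm. So its perimeter = 47.23 mm. Layer 6 is larger (47.23 vs 35.01 mm).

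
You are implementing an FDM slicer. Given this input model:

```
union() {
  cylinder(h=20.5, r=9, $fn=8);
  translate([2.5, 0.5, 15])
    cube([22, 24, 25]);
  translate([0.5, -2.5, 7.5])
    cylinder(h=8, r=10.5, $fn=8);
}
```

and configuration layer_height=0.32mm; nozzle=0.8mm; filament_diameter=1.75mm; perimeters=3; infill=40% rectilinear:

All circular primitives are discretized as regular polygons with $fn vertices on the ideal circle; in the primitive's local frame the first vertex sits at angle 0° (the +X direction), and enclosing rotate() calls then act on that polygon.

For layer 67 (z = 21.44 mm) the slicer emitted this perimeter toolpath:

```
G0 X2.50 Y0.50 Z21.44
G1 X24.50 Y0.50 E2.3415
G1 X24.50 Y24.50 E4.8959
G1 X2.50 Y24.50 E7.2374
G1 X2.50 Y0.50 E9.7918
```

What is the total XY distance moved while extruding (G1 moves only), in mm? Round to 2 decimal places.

92.00 mm

Sum the Euclidean lengths of each G1 segment: total = 92.00 mm.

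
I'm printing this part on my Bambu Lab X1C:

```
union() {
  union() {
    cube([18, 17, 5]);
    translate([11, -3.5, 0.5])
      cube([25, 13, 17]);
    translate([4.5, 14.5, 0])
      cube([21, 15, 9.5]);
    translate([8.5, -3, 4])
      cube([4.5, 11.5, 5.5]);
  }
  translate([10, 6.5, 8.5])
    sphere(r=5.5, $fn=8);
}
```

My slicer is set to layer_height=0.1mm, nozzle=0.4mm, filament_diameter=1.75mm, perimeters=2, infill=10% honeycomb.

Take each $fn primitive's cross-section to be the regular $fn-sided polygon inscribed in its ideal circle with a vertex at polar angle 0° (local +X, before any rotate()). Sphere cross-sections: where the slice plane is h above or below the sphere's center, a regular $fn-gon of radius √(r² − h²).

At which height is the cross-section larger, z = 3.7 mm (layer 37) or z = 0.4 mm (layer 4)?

layer 37 (z = 3.7 mm)

Layer 37 (z = 3.7): the cube (footprint 18×17) is included at this height (area 306.00 mm²); the cube at (11, -3.5) (footprint 25×13) is included at this height (area 325.00 mm²); the cube at (4.5, 14.5) (footprint 21×15) is included at this height (area 315.00 mm²); the cube at (8.5, -3) does not reach this height (z outside [4, 9.5]); Combining (union): the regions partially overlap — summed areas 946.00 mm² minus the doubly-counted overlap 100.25 mm² gives 845.75 mm² — area = 845.75 mm²; the r=5.5 sphere at (10, 6.5) slices to a regular 8-gon of circumradius 2.685 (√(r²−h²) with h=4.8 from center) (area = (8/2)·2.685²·sin(360°/8) = 20.39 mm²); Combining (union): the r=5.5 sphere at (10, 6.5) lies entirely inside that combined region, so the union is just that combined region — area = 845.75 mm². So its area = 845.75 mm². Layer 4 (z = 0.4): the 18×17 cube contributes its full rectangle (area 306.00 mm²); the cube at (11, -3.5) is not intersected at this z (z outside [0.5, 17.5]); the 21×15 cube at (4.5, 14.5) contributes its full rectangle (area 315.00 mm²); the cube at (8.5, -3) does not reach this height (z outside [4, 9.5]); Taking the union: the regions partially overlap — summed areas 621.00 mm² minus the doubly-counted overlap 33.75 mm² gives 587.25 mm² — area = 587.25 mm²; the sphere at (10, 6.5) is absent (|z−center|=8.100 > r=5.5); Merging all regions: only that combined region is present, so the union is just that shape — area = 587.25 mm². So its area = 587.25 mm². Layer 37 is larger (845.75 vs 587.25 mm²).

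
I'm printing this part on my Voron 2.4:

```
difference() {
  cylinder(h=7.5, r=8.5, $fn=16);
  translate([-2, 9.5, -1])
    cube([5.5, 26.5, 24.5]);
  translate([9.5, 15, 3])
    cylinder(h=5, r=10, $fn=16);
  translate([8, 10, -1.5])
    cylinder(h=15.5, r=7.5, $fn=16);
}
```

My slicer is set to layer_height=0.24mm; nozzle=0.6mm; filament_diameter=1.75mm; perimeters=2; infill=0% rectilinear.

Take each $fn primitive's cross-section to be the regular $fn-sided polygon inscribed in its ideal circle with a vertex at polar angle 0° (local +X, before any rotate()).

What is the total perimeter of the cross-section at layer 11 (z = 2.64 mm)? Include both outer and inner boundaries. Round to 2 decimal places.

53.21 mm

At z = 2.64 mm: the r=8.5 cylinder contributes a regular 16-gon of circumradius 8.5 (perimeter = 2·16·8.500·sin(180°/16) = 53.06 mm); the 5.5×26.5 cube at (-2, 9.5) contributes its full rectangle (perimeter 64.00 mm); the cylinder at (9.5, 15) is absent (z outside [3, 8]); the r=7.5 cylinder at (8, 10) contributes a regular 16-gon of circumradius 7.5 (perimeter = 2·16·7.500·sin(180°/16) = 46.82 mm); After the difference (first − rest): starting from the r=8.5 cylinder, the 5.5×26.5 cube at (-2, 9.5) misses the remaining region (no effect); the r=7.5 cylinder at (8, 10) partially overlaps it — only the 18.76 mm² overlap (of its 172.21 mm²) is removed, clipping the outline — boundary = 53.21 mm. Overall, the cross-section is a single solid region. Total boundary length (outer) = 53.21 mm.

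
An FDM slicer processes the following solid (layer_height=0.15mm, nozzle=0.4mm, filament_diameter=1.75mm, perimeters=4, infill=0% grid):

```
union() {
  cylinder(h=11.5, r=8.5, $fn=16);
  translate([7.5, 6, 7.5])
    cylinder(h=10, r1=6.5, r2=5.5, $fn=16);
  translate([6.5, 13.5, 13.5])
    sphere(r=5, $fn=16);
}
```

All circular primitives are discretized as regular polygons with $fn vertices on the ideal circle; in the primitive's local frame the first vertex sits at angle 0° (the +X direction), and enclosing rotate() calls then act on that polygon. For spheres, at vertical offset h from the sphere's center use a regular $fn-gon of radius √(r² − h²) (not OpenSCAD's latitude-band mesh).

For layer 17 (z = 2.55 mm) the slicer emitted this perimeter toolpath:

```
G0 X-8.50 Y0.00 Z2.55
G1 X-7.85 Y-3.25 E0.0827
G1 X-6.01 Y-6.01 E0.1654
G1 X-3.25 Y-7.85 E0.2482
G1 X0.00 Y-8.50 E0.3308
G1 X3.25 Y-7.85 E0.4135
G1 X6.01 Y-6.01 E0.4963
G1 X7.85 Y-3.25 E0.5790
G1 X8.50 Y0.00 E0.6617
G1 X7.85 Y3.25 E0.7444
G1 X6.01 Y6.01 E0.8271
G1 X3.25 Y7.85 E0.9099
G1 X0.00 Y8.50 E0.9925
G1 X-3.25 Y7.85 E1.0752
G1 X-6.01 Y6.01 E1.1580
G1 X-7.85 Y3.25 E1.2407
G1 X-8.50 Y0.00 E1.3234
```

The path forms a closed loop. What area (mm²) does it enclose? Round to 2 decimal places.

Apply the shoelace formula to the sequence of (X, Y) vertices; enclosed area = 221.08 mm².

221.08 mm²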